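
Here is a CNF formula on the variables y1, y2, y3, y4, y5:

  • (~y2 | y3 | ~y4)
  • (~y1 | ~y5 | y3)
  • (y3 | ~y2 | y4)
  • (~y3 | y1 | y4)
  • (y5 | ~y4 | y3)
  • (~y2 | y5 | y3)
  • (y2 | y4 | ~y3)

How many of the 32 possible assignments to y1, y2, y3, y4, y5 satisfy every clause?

14

Case analysis on y3 and y4:
  y3=1, y4=1: y1, y2, y5 free → 2^3 = 8.
  y3=1, y4=0: remaining (y1,y2,y5) ∈ {(1,1,0); (1,1,1)} — 2.
  y3=0, y4=1: remaining (y1,y2,y5) ∈ {(0,0,1)} — 1.
  y3=0, y4=0: remaining (y1,y2,y5) ∈ {(0,0,0); (0,0,1); (1,0,0)} — 3.
Total: 8 + 2 + 1 + 3 = 14.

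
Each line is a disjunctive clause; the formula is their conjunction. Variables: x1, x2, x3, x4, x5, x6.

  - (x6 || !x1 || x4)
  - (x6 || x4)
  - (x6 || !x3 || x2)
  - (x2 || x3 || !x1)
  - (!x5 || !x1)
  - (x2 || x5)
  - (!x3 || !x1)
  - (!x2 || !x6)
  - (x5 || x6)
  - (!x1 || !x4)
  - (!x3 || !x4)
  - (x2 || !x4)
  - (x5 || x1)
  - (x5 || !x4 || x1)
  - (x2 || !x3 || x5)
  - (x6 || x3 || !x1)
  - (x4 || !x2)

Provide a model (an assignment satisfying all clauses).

x1=F  x2=F  x3=T  x4=F  x5=T  x6=T

Try x1 = False.
  then x5 is forced to True.
Branch on x2: take x2 = False.
  then x4 is forced to False.
  then x6 is forced to True.
x3 is now unconstrained; take x3 = True.
Every clause has at least one true literal under this assignment.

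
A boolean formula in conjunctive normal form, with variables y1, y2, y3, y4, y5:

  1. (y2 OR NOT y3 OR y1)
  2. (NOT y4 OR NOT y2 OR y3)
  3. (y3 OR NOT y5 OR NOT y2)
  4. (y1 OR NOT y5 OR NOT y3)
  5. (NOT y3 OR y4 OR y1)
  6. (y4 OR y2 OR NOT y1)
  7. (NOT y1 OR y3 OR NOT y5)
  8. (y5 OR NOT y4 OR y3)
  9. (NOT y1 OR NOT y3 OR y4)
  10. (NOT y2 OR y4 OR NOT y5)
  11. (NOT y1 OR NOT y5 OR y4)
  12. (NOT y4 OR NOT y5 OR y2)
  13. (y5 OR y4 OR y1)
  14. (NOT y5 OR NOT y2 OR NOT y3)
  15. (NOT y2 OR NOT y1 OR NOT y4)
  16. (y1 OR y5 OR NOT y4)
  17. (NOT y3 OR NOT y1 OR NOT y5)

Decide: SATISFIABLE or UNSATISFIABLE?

Branch on y1: take y1 = True.
Branch on y2: take y2 = True.
  then y4 is forced to False.
  then y3 is forced to False.
  then y5 is forced to False.
Every clause has at least one true literal under this assignment.
So y1=T, y2=T, y3=F, y4=F, y5=F is a satisfying assignment.

SATISFIABLE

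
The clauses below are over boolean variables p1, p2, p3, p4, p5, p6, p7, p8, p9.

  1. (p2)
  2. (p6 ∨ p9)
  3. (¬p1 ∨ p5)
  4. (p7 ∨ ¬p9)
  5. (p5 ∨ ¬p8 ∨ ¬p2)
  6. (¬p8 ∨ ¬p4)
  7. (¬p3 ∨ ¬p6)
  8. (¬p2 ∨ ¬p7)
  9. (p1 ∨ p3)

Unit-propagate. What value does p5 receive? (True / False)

True

(p2) is a unit clause: p2 = True.
(¬p7 ∨ ¬p2): since p2 = True, the clause reduces to (¬p7). p7 = False.
(¬p9 ∨ p7): since p7 = False, the clause reduces to (¬p9). p9 = False.
From (p9 ∨ p6) and p9 = False: p6 = True.
From (¬p3 ∨ ¬p6) and p6 = True: p3 = False.
(p1 ∨ p3): since p3 = False, the clause reduces to (p1). p1 = True.
In (p5 ∨ ¬p1), ¬p1 is now false; p5 must hold, so p5 = True.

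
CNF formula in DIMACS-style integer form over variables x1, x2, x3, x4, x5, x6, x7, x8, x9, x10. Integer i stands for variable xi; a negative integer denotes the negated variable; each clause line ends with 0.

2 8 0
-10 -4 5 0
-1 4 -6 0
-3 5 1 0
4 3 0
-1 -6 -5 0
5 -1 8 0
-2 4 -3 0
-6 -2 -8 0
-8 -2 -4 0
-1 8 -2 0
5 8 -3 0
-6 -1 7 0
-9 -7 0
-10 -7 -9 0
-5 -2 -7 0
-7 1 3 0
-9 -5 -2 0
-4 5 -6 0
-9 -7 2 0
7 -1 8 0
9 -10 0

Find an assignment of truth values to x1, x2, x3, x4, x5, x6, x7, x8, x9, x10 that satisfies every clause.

x1=True, x2=False, x3=False, x4=True, x5=True, x6=False, x7=False, x8=True, x9=False, x10=False

Check each clause:
  1. (x8 || x2) — x8 is true.
  2. (x5 || !x10 || !x4) — x5 is true.
  3. (!x1 || x4 || !x6) — !x6 is true.
  4. (x5 || x1 || !x3) — x1 is true.
  5. (x3 || x4) — x4 is true.
  6. (!x1 || !x5 || !x6) — !x6 is true.
  7. (x8 || x5 || !x1) — x8 is true.
  8. (!x3 || !x2 || x4) — x4 is true.
  9. (!x6 || !x2 || !x8) — !x6 is true.
  10. (!x4 || !x8 || !x2) — !x2 is true.
  11. (x8 || !x1 || !x2) — x8 is true.
  12. (!x3 || x8 || x5) — x8 is true.
  13. (!x1 || !x6 || x7) — !x6 is true.
  14. (!x7 || !x9) — !x7 is true.
  15. (!x9 || !x10 || !x7) — !x7 is true.
  16. (!x7 || !x5 || !x2) — !x7 is true.
  17. (x3 || !x7 || x1) — x1 is true.
  18. (!x5 || !x2 || !x9) — !x2 is true.
  19. (!x4 || x5 || !x6) — !x6 is true.
  20. (!x7 || x2 || !x9) — !x7 is true.
  21. (!x1 || x7 || x8) — x8 is true.
  22. (x9 || !x10) — !x10 is true.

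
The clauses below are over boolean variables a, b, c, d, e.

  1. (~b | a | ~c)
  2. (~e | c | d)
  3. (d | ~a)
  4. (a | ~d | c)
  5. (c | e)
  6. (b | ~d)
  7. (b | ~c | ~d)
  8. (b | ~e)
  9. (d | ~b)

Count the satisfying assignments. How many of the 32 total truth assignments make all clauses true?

4

The models are:
  a=F b=F c=T d=F e=F
  a=T b=T c=F d=T e=T
  a=T b=T c=T d=T e=F
  a=T b=T c=T d=T e=T
That's 4 in total.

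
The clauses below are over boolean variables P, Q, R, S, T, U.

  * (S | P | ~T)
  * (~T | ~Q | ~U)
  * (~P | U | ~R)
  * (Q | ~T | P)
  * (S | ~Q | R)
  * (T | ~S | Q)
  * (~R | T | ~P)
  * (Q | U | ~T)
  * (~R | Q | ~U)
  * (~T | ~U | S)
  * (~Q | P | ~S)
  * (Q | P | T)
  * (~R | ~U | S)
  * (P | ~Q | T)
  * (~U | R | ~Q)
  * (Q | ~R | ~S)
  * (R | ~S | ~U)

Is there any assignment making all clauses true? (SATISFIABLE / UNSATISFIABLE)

Try P = True.
Try Q = False.
Branch on R: take R = False.
For the remaining variables, S = False, T = False, U = False works.
So P=True, Q=False, R=False, S=False, T=False, U=False is a satisfying assignment.

SATISFIABLE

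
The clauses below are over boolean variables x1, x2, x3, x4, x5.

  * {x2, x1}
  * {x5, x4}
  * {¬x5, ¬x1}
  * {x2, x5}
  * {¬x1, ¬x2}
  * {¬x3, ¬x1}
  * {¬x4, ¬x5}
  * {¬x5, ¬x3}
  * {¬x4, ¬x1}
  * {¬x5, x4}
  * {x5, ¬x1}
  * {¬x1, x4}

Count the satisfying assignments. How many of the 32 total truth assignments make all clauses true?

Satisfying assignments:
  x1=0 x2=1 x3=0 x4=1 x5=0
  x1=0 x2=1 x3=1 x4=1 x5=0
Count: 2.

2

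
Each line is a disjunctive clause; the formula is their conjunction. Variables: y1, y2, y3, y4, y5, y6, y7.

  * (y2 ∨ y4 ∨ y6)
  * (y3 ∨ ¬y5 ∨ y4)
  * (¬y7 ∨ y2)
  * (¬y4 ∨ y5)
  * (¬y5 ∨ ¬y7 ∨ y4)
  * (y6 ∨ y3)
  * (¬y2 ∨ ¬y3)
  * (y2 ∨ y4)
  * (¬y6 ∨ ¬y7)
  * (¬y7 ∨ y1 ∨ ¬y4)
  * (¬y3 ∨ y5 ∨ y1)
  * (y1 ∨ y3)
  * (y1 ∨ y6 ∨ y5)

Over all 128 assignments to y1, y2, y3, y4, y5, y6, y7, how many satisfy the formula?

7

Case analysis on y4 and y3:
  y4=1, y3=1: remaining (y1,y2,y5,y6,y7) ∈ {(0,0,1,0,0); (0,0,1,1,0); (1,0,1,0,0); (1,0,1,1,0)} — 4.
  y4=1, y3=0: remaining (y1,y2,y5,y6,y7) ∈ {(1,0,1,1,0); (1,1,1,1,0)} — 2.
  y4=0, y3=1: a clause becomes empty — 0.
  y4=0, y3=0: remaining (y1,y2,y5,y6,y7) ∈ {(1,1,0,1,0)} — 1.
Total: 4 + 2 + 0 + 1 = 7.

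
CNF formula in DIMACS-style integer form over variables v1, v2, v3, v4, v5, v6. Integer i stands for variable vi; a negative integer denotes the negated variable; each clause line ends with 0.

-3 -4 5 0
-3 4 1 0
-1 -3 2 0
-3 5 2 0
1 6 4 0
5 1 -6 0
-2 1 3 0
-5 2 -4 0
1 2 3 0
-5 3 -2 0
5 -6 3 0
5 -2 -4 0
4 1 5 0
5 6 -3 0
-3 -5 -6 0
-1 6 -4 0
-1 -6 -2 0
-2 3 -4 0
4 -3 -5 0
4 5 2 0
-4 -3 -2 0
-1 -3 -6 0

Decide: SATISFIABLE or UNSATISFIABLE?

Branch on v1: take v1 = True.
The remaining clauses are satisfied by v2 = True, v3 = False, v4 = False, v5 = False, v6 = False.
So v1 = T, v2 = T, v3 = F, v4 = F, v5 = F, v6 = F is a satisfying assignment.

SATISFIABLE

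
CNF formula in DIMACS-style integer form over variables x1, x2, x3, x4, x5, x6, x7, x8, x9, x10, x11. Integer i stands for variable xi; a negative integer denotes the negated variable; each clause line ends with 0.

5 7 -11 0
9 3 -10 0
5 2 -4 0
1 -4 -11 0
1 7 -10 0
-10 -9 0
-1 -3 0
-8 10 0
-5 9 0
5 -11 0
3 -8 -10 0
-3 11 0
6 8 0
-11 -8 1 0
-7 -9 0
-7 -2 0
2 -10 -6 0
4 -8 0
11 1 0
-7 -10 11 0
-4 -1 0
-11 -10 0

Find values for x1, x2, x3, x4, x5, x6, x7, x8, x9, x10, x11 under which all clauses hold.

Branch on x1: take x1 = False.
  then x11 is forced to True.
  then x4 is forced to False.
  then x5 is forced to True.
  then x9 is forced to True.
  then x10 is forced to False.
  then x8 is forced to False.
  then x6 is forced to True.
  then x7 is forced to False.
x2, x3 are now unconstrained; take x2 = False, x3 = True.

x1=F  x2=F  x3=T  x4=F  x5=T  x6=T  x7=F  x8=F  x9=T  x10=F  x11=T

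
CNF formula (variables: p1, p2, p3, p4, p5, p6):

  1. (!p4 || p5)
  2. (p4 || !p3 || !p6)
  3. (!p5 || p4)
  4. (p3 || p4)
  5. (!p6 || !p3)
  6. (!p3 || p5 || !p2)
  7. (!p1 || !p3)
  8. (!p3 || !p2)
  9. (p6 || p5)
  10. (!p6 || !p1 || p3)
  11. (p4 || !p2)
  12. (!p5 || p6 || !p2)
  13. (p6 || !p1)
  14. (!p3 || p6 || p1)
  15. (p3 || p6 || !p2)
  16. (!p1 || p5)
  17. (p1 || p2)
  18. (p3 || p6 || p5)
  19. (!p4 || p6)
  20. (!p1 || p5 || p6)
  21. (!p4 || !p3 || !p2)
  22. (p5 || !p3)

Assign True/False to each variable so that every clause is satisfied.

Branch on p1: take p1 = False.
  then p2 is forced to True.
  then p3 is forced to False.
  then p4 is forced to True.
  then p5 is forced to True.
  then p6 is forced to True.

p1=F, p2=T, p3=F, p4=T, p5=T, p6=T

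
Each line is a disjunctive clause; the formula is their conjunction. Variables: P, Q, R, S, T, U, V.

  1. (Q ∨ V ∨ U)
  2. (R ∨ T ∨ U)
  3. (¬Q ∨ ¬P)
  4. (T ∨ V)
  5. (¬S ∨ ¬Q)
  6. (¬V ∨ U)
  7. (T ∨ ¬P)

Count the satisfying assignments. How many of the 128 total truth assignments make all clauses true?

28

Split on Q, then T.
  Q=1, T=1: R free; 3 ways for (P,S,U,V) × 2^1 = 6.
  Q=1, T=0: remaining (P,R,S,U,V) ∈ {(0,0,0,1,1); (0,1,0,1,1)} — 2.
  Q=0, T=1: forces U=1; P, R, S, V free → 2^4 = 16.
  Q=0, T=0: remaining (P,R,S,U,V) ∈ {(0,0,0,1,1); (0,0,1,1,1); (0,1,0,1,1); (0,1,1,1,1)} — 4.
Total: 6 + 2 + 16 + 4 = 28.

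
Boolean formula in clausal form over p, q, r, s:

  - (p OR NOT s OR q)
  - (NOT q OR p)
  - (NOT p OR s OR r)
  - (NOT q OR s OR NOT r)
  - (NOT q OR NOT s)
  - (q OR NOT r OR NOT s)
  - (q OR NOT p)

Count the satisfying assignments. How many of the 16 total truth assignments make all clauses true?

2

The models are:
  p=F q=F r=F s=F
  p=F q=F r=T s=F
That's 2 in total.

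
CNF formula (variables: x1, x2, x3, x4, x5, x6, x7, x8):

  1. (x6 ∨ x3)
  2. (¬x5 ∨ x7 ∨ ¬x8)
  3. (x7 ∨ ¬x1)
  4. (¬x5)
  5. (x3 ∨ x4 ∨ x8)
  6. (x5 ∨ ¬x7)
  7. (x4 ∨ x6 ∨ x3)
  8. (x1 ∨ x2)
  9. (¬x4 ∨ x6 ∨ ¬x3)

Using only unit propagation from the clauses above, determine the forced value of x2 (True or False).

True

(¬x5) is a unit clause: x5 = False.
(x5 ∨ ¬x7) with x5 = False leaves only ¬x7, so x7 = False.
In (x7 ∨ ¬x1), x7 is now false; ¬x1 must hold, so x1 = False.
(x1 ∨ x2): since x1 = False, the clause reduces to (x2). x2 = True.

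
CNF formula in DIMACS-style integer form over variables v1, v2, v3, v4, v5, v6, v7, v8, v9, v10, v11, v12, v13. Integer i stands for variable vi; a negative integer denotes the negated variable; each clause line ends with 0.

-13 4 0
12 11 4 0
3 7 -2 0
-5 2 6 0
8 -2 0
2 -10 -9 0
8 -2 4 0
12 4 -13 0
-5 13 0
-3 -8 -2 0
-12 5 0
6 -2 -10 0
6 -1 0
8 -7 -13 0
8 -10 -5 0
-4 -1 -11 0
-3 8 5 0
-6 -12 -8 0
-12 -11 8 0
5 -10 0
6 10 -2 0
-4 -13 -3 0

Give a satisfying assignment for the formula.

v1=F, v2=T, v3=F, v4=T, v5=T, v6=T, v7=T, v8=T, v9=F, v10=F, v11=T, v12=F, v13=T

Check each clause:
  1. {v4, ¬v13} — v4 is true.
  2. {v4, v12, v11} — v11 is true.
  3. {¬v2, v7, v3} — v7 is true.
  4. {¬v5, v2, v6} — v2 is true.
  5. {v8, ¬v2} — v8 is true.
  6. {¬v9, ¬v10, v2} — v2 is true.
  7. {¬v2, v4, v8} — v8 is true.
  8. {v12, ¬v13, v4} — v4 is true.
  9. {¬v5, v13} — v13 is true.
  10. {¬v3, ¬v2, ¬v8} — ¬v3 is true.
  11. {¬v12, v5} — ¬v12 is true.
  12. {¬v10, v6, ¬v2} — v6 is true.
  13. {¬v1, v6} — v6 is true.
  14. {v8, ¬v13, ¬v7} — v8 is true.
  15. {v8, ¬v10, ¬v5} — v8 is true.
  16. {¬v11, ¬v4, ¬v1} — ¬v1 is true.
  17. {v8, v5, ¬v3} — v8 is true.
  18. {¬v12, ¬v6, ¬v8} — ¬v12 is true.
  19. {¬v12, ¬v11, v8} — v8 is true.
  20. {v5, ¬v10} — v5 is true.
  21. {¬v2, v10, v6} — v6 is true.
  22. {¬v4, ¬v3, ¬v13} — ¬v3 is true.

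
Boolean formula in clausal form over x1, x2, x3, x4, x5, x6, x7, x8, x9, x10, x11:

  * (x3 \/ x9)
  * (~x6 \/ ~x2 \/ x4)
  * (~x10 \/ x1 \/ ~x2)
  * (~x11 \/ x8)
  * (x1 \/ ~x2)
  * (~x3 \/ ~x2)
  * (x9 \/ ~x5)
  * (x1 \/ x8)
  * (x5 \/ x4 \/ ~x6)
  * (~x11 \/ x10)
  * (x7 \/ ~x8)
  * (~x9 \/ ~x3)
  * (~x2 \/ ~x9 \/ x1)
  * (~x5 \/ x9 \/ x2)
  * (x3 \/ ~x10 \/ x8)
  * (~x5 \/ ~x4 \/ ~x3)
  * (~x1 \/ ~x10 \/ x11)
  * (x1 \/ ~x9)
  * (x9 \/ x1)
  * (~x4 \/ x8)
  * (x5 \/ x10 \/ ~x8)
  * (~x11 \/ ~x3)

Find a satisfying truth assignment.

x1=T, x2=T, x3=F, x4=T, x5=T, x6=T, x7=T, x8=T, x9=T, x10=F, x11=F

Check each clause:
  1. (x3 \/ x9) — x9 is true.
  2. (~x2 \/ ~x6 \/ x4) — x4 is true.
  3. (~x2 \/ ~x10 \/ x1) — x1 is true.
  4. (~x11 \/ x8) — x8 is true.
  5. (~x2 \/ x1) — x1 is true.
  6. (~x2 \/ ~x3) — ~x3 is true.
  7. (x9 \/ ~x5) — x9 is true.
  8. (x8 \/ x1) — x8 is true.
  9. (x5 \/ x4 \/ ~x6) — x4 is true.
  10. (x10 \/ ~x11) — ~x11 is true.
  11. (x7 \/ ~x8) — x7 is true.
  12. (~x9 \/ ~x3) — ~x3 is true.
  13. (x1 \/ ~x9 \/ ~x2) — x1 is true.
  14. (~x5 \/ x9 \/ x2) — x9 is true.
  15. (x8 \/ x3 \/ ~x10) — x8 is true.
  16. (~x5 \/ ~x4 \/ ~x3) — ~x3 is true.
  17. (x11 \/ ~x10 \/ ~x1) — ~x10 is true.
  18. (x1 \/ ~x9) — x1 is true.
  19. (x9 \/ x1) — x9 is true.
  20. (~x4 \/ x8) — x8 is true.
  21. (x10 \/ ~x8 \/ x5) — x5 is true.
  22. (~x11 \/ ~x3) — ~x11 is true.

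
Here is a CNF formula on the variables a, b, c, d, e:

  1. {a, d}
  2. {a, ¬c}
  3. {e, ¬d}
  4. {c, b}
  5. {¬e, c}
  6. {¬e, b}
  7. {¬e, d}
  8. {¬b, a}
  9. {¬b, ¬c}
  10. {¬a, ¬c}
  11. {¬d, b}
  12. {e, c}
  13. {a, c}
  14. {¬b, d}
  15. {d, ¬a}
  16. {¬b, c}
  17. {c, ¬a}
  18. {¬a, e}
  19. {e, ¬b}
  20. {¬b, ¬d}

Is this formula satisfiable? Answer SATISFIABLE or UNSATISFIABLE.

b = True:
  propagation gives a=True, c=False; an empty clause results — contradiction.
b = False:
  propagation gives c=True, a=True; an empty clause results — contradiction.
Every branch closes, so no satisfying assignment exists.

UNSATISFIABLE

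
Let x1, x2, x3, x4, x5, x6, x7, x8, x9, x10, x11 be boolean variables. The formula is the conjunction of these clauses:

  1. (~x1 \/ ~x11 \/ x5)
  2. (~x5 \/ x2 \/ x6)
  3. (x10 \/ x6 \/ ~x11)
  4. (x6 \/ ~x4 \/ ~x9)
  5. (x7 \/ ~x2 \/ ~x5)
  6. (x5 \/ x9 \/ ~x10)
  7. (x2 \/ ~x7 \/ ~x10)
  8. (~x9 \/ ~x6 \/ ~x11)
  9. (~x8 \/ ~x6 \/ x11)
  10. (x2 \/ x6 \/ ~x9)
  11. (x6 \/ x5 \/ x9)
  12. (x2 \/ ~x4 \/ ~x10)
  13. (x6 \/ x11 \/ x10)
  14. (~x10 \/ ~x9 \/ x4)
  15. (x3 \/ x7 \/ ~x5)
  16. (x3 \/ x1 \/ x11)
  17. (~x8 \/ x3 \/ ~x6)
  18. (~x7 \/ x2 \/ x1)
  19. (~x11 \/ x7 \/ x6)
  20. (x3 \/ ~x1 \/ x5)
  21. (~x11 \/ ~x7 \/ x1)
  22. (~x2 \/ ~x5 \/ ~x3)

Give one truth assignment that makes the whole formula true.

Pure literal: x8 appears only negated; assign x8 = False.
Set x1 = True and propagate.
Branch on x2: take x2 = False.
Try x3 = True.
For the remaining variables, x4 = True, x5 = True, x6 = True, x7 = True, x9 = False, x10 = False, x11 = False works.
Every clause has at least one true literal under this assignment.

x1=True, x2=False, x3=True, x4=True, x5=True, x6=True, x7=True, x8=False, x9=False, x10=False, x11=False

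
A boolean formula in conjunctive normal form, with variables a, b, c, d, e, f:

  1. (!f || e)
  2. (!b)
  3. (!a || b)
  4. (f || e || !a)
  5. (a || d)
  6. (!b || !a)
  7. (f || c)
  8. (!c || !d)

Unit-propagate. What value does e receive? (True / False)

True

(!b) is a unit clause: b = False.
In (b || !a), b is now false; !a must hold, so a = False.
In (d || a), a is now false; d must hold, so d = True.
In (!c || !d), !d is now false; !c must hold, so c = False.
(f || c) with c = False leaves only f, so f = True.
In (!f || e), !f is now false; e must hold, so e = True.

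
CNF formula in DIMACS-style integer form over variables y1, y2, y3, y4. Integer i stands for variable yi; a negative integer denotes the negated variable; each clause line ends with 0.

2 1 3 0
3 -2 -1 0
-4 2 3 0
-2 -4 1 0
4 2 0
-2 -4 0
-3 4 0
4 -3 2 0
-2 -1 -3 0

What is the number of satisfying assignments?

3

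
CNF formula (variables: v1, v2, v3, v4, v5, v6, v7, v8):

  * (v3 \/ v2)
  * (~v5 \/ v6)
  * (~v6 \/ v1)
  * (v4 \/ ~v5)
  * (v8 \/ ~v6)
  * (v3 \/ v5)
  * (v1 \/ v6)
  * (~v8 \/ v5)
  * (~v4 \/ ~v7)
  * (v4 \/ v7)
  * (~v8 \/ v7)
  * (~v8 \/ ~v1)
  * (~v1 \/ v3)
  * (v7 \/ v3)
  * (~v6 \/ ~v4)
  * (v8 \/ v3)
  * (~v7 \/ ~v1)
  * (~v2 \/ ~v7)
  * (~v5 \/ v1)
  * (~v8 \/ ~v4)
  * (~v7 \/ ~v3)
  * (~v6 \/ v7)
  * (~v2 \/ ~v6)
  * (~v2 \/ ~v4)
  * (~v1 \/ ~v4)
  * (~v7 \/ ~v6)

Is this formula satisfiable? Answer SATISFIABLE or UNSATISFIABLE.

v7 = True:
  propagation gives v4=False, v5=False, v3=True; an empty clause results — contradiction.
v7 = False:
  propagation gives v4=True, v8=False, v6=False, v5=False; an empty clause results — contradiction.
Every branch closes, so no satisfying assignment exists.

UNSATISFIABLE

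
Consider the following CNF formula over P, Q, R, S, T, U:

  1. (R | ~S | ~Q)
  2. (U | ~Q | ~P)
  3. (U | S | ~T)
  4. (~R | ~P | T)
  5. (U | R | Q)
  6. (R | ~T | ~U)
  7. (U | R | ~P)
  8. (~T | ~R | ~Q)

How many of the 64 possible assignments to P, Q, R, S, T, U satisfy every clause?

Case analysis on R and U:
  R=1, U=1: S free; 4 ways for (P,Q,T) × 2^1 = 8.
  R=1, U=0: 6 of the 16 assignments to (P,Q,S,T) work.
  R=0, U=1: P free; 3 ways for (Q,S,T) × 2^1 = 6.
  R=0, U=0: remaining (P,Q,S,T) ∈ {(0,1,0,0)} — 1.
Total: 8 + 6 + 6 + 1 = 21.

21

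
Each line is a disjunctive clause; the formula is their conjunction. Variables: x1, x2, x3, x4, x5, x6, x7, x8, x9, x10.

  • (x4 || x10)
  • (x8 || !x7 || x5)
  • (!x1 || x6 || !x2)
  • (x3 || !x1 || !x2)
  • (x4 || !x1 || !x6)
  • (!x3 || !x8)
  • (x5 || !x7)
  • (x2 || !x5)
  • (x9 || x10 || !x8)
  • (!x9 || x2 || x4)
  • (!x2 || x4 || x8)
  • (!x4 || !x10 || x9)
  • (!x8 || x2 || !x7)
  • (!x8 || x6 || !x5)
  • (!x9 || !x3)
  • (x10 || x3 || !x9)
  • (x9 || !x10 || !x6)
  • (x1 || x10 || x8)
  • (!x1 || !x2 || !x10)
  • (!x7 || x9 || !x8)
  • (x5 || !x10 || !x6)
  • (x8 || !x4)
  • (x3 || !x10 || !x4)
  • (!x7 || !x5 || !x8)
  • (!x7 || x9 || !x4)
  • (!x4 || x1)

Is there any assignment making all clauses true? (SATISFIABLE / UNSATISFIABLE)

SATISFIABLE

x7 occurs only negated in the remaining clauses — set x7 = False.
Set x1 = True and propagate.
For the remaining variables, x2 = False, x3 = False, x4 = False, x5 = False, x6 = False, x8 = True, x9 = False, x10 = True works.
Every clause has at least one true literal under this assignment.
So x1=T, x2=F, x3=F, x4=F, x5=F, x6=F, x7=F, x8=T, x9=F, x10=T is a satisfying assignment.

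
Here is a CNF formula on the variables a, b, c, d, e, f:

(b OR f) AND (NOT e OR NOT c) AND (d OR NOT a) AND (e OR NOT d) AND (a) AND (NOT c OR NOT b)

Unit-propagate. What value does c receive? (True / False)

False

(a) is a unit clause: a = True.
(d OR NOT a): since a = True, the clause reduces to (d). d = True.
(e OR NOT d): since d = True, the clause reduces to (e). e = True.
(NOT c OR NOT e) with e = True leaves only NOT c, so c = False.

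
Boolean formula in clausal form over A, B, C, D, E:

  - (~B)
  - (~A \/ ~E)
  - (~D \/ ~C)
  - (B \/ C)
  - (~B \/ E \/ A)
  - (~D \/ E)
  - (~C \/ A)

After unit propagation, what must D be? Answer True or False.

False

Unit clause (~B) sets B = False.
In (C \/ B), B is now false; C must hold, so C = True.
(~C \/ ~D): since C = True, the clause reduces to (~D). D = False.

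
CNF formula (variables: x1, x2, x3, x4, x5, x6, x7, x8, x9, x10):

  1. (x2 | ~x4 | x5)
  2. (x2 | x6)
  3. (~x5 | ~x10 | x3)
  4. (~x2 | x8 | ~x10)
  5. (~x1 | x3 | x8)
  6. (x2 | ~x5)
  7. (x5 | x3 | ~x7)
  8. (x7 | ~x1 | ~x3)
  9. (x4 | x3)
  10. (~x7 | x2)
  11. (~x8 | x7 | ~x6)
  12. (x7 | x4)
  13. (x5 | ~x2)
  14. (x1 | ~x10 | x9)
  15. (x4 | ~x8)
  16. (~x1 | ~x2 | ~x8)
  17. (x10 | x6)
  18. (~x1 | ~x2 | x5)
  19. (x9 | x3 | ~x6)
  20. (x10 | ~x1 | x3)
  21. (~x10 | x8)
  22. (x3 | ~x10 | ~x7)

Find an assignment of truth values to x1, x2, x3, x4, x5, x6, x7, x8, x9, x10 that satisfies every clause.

x1=False  x2=True  x3=False  x4=True  x5=True  x6=True  x7=True  x8=False  x9=True  x10=False

x9 occurs only positively in the remaining clauses — set x9 = True.
Branch on x1: take x1 = False.
For the remaining variables, x2 = True, x3 = False, x4 = True, x5 = True, x6 = True, x7 = True, x8 = False, x10 = False works.
Every clause has at least one true literal under this assignment.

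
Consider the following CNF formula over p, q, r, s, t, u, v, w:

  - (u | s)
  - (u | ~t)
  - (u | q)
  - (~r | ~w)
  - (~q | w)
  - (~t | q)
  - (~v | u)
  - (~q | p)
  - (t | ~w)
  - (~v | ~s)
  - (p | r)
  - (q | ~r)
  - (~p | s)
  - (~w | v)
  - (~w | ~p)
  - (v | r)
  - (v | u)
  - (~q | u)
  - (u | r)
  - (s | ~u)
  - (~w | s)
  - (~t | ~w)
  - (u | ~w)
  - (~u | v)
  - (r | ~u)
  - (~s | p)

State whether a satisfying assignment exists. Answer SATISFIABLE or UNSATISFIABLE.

UNSATISFIABLE

u = True:
  propagation gives s=True, v=False; an empty clause results — contradiction.
u = False:
  propagation gives s=True, t=False, q=True; an empty clause results — contradiction.
Every branch closes, so no satisfying assignment exists.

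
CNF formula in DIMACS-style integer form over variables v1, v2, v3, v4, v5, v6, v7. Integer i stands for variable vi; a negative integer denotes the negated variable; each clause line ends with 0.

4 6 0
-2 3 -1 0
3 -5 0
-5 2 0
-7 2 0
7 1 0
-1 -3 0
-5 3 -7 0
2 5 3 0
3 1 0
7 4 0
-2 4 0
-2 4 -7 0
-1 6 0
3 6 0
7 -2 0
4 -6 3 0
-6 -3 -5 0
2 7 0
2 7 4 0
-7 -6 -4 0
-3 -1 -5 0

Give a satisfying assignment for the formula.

v1=F, v2=T, v3=T, v4=T, v5=F, v6=F, v7=T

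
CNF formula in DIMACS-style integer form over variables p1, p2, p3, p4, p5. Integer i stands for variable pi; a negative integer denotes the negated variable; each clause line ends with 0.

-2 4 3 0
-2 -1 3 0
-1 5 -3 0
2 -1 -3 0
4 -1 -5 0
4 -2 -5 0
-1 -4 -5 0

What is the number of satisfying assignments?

15

Split on p1, then p2.
  p1=T, p2=T: a clause becomes empty — 0.
  p1=T, p2=F: remaining (p3,p4,p5) ∈ {(F,F,F); (F,T,F)} — 2.
  p1=F, p2=T: 5 of the 8 assignments to (p3,p4,p5) work.
  p1=F, p2=F: p3, p4, p5 free → 2^3 = 8.
Total: 0 + 2 + 5 + 8 = 15.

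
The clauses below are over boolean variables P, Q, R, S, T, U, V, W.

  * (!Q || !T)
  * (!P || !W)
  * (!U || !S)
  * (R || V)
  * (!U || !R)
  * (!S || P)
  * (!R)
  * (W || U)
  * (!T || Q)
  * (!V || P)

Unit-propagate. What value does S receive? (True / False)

False

(!R) is a unit clause: R = False.
(V || R): since R = False, the clause reduces to (V). V = True.
From (!V || P) and V = True: P = True.
(!P || !W) with P = True leaves only !W, so W = False.
(W || U) with W = False leaves only U, so U = True.
(!U || !S) with U = True leaves only !S, so S = False.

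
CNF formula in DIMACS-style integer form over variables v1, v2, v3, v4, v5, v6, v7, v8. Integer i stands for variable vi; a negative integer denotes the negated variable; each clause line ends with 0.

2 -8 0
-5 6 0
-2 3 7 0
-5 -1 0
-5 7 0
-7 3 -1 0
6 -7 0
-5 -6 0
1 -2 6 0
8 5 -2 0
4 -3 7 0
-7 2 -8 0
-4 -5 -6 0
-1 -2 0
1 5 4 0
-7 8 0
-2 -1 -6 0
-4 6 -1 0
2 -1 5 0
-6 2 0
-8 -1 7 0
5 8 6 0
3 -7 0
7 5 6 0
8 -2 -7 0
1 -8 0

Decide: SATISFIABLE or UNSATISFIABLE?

UNSATISFIABLE

v7 = True:
  propagation gives v6=True, v5=False, v8=True, v2=True; an empty clause results — contradiction.
v7 = False:
  propagation gives v5=False, v6=True, v2=True, v3=True; an empty clause results — contradiction.
Every branch closes, so no satisfying assignment exists.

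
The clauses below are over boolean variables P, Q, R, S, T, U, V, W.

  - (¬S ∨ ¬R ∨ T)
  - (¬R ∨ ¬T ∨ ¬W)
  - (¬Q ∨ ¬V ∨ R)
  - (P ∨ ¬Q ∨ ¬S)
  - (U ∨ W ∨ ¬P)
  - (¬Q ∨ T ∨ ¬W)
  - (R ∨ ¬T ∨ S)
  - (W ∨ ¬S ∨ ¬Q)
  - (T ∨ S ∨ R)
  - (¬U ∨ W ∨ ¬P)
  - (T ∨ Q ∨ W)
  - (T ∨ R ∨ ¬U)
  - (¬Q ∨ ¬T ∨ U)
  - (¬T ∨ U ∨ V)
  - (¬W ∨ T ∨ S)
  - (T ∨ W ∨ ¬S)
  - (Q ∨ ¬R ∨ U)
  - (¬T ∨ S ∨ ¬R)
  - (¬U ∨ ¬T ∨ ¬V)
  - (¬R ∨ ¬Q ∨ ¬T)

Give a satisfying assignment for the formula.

P = F, Q = F, R = F, S = T, T = T, U = T, V = F, W = F

Try P = False.
Set Q = False and propagate.
Set R = False and propagate.
For the remaining variables, S = True, T = True, U = True, V = False, W = False works.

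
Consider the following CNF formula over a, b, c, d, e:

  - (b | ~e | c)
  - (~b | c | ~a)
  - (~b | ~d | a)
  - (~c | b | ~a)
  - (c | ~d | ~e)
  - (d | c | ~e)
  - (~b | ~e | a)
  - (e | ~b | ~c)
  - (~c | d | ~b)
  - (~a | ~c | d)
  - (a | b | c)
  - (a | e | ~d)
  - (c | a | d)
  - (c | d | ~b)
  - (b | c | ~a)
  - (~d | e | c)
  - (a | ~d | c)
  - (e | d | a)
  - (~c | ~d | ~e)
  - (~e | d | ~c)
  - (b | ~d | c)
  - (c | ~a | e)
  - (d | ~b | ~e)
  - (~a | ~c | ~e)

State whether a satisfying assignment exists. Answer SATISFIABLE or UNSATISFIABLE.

UNSATISFIABLE

c = True:
  d = True:
    propagation gives e=False, b=False, a=False; an empty clause results — contradiction.
  d = False:
    propagation gives b=False, a=False, e=True; an empty clause results — contradiction.
c = False:
  d = True:
    propagation gives e=False; an empty clause results — contradiction.
  d = False:
    propagation gives e=False, a=True; an empty clause results — contradiction.
Every branch closes, so no satisfying assignment exists.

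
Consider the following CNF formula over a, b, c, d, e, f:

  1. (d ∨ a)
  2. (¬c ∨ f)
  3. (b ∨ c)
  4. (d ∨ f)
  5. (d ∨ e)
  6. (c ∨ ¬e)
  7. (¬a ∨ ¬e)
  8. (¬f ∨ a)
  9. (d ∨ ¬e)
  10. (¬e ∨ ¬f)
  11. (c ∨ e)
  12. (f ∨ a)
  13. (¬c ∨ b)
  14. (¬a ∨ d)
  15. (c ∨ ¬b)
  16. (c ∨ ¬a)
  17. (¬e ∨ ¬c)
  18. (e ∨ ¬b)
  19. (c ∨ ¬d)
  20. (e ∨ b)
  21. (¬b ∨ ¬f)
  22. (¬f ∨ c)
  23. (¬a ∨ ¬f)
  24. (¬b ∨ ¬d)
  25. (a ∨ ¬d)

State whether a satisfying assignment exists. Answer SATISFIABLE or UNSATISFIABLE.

c = True:
  propagation gives f=True, a=True; an empty clause results — contradiction.
c = False:
  propagation gives b=True; an empty clause results — contradiction.
Every branch closes, so no satisfying assignment exists.

UNSATISFIABLE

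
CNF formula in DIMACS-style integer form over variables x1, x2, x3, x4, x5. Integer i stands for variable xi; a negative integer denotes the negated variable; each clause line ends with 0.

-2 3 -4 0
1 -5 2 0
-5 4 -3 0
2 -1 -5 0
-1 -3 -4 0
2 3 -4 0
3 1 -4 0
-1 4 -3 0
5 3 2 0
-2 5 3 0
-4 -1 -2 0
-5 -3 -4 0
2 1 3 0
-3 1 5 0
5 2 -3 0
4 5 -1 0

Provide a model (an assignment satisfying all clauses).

x1=False, x2=True, x3=False, x4=False, x5=True

Check each clause:
  1. (NOT x4 OR x3 OR NOT x2) — NOT x4 is true.
  2. (x2 OR x1 OR NOT x5) — x2 is true.
  3. (NOT x3 OR x4 OR NOT x5) — NOT x3 is true.
  4. (NOT x1 OR x2 OR NOT x5) — x2 is true.
  5. (NOT x4 OR NOT x3 OR NOT x1) — NOT x4 is true.
  6. (x2 OR NOT x4 OR x3) — x2 is true.
  7. (NOT x4 OR x1 OR x3) — NOT x4 is true.
  8. (x4 OR NOT x3 OR NOT x1) — NOT x3 is true.
  9. (x3 OR x2 OR x5) — x2 is true.
  10. (x3 OR NOT x2 OR x5) — x5 is true.
  11. (NOT x2 OR NOT x4 OR NOT x1) — NOT x4 is true.
  12. (NOT x5 OR NOT x4 OR NOT x3) — NOT x4 is true.
  13. (x3 OR x1 OR x2) — x2 is true.
  14. (x5 OR x1 OR NOT x3) — x5 is true.
  15. (x5 OR x2 OR NOT x3) — x5 is true.
  16. (x5 OR NOT x1 OR x4) — x5 is true.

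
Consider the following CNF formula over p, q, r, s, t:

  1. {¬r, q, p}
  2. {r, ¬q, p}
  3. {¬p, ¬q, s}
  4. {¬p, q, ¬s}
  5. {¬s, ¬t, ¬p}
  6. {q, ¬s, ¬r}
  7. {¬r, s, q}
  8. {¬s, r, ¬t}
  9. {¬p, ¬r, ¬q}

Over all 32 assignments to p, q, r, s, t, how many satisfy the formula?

10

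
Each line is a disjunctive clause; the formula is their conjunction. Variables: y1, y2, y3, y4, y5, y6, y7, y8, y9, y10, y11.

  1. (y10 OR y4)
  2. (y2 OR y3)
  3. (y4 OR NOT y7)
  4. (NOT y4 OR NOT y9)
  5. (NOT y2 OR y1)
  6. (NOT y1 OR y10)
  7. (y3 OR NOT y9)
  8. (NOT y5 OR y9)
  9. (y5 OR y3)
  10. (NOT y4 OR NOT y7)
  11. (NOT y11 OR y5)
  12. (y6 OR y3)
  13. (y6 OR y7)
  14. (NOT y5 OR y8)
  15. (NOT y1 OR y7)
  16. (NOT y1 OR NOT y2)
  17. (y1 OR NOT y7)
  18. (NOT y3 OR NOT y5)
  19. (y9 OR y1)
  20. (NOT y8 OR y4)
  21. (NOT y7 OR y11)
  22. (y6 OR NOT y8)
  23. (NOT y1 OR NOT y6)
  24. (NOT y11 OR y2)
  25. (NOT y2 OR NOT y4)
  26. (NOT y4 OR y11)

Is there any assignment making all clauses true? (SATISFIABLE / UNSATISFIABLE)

Pure literal: y10 appears only positively; assign y10 = True.
Branch on y1: take y1 = False.
  then y2 is forced to False.
  then y3 is forced to True.
  then y7 is forced to False.
  then y6 is forced to True.
  then y5 is forced to False.
  then y11 is forced to False.
  then y9 is forced to True.
  then y4 is forced to False.
  then y8 is forced to False.
So y1=F, y2=F, y3=T, y4=F, y5=F, y6=T, y7=F, y8=F, y9=T, y10=T, y11=F is a satisfying assignment.

SATISFIABLE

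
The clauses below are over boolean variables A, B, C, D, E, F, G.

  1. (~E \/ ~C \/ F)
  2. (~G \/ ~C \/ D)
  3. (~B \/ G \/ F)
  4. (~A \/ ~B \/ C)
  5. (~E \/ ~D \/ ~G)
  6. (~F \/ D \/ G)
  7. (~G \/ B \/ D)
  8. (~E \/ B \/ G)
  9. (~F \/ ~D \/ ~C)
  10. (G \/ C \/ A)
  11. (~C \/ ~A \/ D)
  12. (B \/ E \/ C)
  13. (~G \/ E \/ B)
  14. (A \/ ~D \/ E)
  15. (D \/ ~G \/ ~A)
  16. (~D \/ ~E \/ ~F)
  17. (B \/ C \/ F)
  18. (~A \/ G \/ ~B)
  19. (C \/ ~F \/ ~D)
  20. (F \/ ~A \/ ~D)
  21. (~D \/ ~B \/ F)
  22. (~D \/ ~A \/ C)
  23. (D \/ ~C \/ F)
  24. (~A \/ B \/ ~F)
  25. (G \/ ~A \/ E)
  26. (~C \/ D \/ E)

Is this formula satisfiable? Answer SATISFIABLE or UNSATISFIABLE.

Set A = False and propagate.
Branch on B: take B = True.
Set C = False and propagate.
  then G is forced to True.
For the remaining variables, D = False, E = False, F = False works.
So A=F, B=T, C=F, D=F, E=F, F=F, G=T is a satisfying assignment.

SATISFIABLE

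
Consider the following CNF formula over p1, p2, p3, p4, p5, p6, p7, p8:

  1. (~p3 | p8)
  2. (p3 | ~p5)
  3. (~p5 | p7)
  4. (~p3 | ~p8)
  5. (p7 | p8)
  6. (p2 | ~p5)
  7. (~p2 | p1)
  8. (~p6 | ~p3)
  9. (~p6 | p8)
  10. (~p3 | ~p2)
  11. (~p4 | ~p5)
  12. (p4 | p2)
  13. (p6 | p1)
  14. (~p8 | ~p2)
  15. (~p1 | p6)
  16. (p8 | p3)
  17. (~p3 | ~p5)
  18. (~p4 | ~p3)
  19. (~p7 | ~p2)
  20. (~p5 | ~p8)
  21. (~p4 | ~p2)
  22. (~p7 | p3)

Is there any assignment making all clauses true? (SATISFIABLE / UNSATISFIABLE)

SATISFIABLE

Pure literal: p5 appears only negated; assign p5 = False.
Branch on p1: take p1 = True.
  then p6 is forced to True.
  then p3 is forced to False.
  then p8 is forced to True.
  then p2 is forced to False.
  then p4 is forced to True.
  then p7 is forced to False.
So p1=1  p2=0  p3=0  p4=1  p5=0  p6=1  p7=0  p8=1 is a satisfying assignment.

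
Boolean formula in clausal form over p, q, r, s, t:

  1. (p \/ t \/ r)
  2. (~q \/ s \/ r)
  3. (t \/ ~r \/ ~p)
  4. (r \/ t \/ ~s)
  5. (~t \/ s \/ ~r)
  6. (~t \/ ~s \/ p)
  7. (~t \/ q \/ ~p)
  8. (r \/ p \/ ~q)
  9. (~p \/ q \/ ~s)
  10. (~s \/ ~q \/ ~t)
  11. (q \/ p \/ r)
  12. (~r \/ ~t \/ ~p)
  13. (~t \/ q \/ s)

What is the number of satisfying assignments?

Satisfying assignments:
  p=0 q=0 r=1 s=0 t=0
  p=0 q=0 r=1 s=1 t=0
  p=0 q=1 r=1 s=0 t=0
  p=0 q=1 r=1 s=1 t=0
  p=1 q=0 r=0 s=0 t=0
Count: 5.

5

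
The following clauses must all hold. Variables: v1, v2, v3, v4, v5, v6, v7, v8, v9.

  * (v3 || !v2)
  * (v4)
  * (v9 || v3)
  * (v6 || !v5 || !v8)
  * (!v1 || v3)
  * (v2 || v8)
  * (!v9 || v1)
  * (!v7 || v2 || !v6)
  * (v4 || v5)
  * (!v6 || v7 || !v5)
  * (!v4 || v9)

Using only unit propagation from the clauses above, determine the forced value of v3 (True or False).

True

(v4) stands alone — v4 = True.
(v9 || !v4): since v4 = True, the clause reduces to (v9). v9 = True.
(v1 || !v9) with v9 = True leaves only v1, so v1 = True.
(v3 || !v1) with v1 = True leaves only v3, so v3 = True.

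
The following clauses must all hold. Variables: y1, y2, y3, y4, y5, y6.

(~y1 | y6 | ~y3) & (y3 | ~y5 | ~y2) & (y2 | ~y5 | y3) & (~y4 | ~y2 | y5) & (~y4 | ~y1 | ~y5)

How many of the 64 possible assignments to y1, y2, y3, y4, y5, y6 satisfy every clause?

31

Case analysis on y5 and y2:
  y5=1, y2=1: 5 of the 16 assignments to (y1,y3,y4,y6) work.
  y5=1, y2=0: 5 of the 16 assignments to (y1,y3,y4,y6) work.
  y5=0, y2=1: 7 of the 16 assignments to (y1,y3,y4,y6) work.
  y5=0, y2=0: y4 free; 7 ways for (y1,y3,y6) × 2^1 = 14.
Total: 5 + 5 + 7 + 14 = 31.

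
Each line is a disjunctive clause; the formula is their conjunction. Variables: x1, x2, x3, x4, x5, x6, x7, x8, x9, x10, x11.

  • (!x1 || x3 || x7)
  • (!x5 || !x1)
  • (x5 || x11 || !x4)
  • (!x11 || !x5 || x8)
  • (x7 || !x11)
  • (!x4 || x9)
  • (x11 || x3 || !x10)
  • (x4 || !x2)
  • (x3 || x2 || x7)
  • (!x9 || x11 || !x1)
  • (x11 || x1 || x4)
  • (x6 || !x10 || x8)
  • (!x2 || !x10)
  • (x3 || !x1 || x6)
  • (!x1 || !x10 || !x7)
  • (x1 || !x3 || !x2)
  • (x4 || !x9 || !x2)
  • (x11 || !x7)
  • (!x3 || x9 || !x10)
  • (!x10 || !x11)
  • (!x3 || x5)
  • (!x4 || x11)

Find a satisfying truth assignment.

Pure literal: x6 appears only positively; assign x6 = True.
Pure literal: x10 appears only negated; assign x10 = False.
Try x1 = True.
  then x5 is forced to False.
  then x3 is forced to False.
  then x7 is forced to True.
  then x11 is forced to True.
Branch on x2: take x2 = False.
Set x4 = True and propagate.
  then x9 is forced to True.
x8 is now unconstrained; take x8 = False.
Every clause has at least one true literal under this assignment.

x1 = True, x2 = False, x3 = False, x4 = True, x5 = False, x6 = True, x7 = True, x8 = False, x9 = True, x10 = False, x11 = True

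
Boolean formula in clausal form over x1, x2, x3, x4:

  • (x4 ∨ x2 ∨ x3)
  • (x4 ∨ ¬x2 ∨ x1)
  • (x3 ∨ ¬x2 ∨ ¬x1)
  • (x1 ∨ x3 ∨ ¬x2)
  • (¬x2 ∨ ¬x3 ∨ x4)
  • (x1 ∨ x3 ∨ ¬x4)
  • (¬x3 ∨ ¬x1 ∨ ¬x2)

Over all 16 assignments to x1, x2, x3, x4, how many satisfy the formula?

The models are:
  x1=0 x2=0 x3=1 x4=0
  x1=0 x2=0 x3=1 x4=1
  x1=0 x2=1 x3=1 x4=1
  x1=1 x2=0 x3=0 x4=1
  x1=1 x2=0 x3=1 x4=0
  x1=1 x2=0 x3=1 x4=1
That's 6 in total.

6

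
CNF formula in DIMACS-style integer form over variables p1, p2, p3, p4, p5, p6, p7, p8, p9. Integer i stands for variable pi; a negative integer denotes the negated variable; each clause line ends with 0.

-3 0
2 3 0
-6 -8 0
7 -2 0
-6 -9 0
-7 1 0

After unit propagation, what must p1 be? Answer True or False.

True

Unit clause (¬p3) sets p3 = False.
(p2 ∨ p3): since p3 = False, the clause reduces to (p2). p2 = True.
From (¬p2 ∨ p7) and p2 = True: p7 = True.
From (p1 ∨ ¬p7) and p7 = True: p1 = True.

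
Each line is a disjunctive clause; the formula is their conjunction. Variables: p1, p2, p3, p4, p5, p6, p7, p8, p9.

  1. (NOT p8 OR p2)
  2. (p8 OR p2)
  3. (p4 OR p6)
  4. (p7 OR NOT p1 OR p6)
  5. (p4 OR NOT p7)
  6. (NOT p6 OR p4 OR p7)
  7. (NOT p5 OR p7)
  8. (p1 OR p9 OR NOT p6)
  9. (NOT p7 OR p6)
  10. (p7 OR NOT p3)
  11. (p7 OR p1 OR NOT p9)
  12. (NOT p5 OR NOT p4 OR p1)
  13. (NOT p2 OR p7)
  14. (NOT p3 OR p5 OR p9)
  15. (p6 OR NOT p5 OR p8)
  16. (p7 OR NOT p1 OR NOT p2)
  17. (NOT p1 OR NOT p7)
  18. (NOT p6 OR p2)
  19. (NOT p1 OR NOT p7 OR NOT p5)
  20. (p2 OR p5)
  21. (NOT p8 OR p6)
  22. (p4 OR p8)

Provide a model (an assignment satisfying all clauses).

Branch on p1: take p1 = False.
Set p2 = True and propagate.
  then p7 is forced to True.
  then p4 is forced to True.
  then p6 is forced to True.
  then p9 is forced to True.
  then p5 is forced to False.
p3, p8 are now unconstrained; take p3 = True, p8 = True.

p1 = F  p2 = T  p3 = T  p4 = T  p5 = F  p6 = T  p7 = T  p8 = T  p9 = T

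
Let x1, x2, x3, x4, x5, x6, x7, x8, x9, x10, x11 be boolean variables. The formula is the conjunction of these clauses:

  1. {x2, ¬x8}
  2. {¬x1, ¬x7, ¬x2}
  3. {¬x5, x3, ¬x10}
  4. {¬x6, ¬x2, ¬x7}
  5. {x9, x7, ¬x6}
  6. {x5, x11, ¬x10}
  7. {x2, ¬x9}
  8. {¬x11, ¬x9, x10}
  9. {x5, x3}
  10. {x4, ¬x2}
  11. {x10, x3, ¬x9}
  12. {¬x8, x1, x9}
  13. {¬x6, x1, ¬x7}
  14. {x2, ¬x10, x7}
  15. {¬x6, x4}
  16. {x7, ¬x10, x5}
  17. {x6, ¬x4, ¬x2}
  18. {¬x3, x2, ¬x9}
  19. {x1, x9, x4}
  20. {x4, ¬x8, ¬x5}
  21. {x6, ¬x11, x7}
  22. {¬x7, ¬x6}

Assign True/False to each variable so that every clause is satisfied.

x1=T, x2=T, x3=T, x4=T, x5=F, x6=T, x7=F, x8=T, x9=T, x10=F, x11=F

Set x1 = True and propagate.
Set x2 = True and propagate.
  then x7 is forced to False.
  then x4 is forced to True.
  then x6 is forced to True.
  then x9 is forced to True.
The remaining clauses are satisfied by x3 = True, x5 = False, x8 = True, x10 = False, x11 = False.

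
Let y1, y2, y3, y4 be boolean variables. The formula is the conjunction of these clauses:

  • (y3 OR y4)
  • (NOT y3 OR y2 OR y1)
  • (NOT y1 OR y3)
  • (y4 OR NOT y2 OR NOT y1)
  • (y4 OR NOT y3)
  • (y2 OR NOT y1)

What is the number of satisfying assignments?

The models are:
  y1=0 y2=0 y3=0 y4=1
  y1=0 y2=1 y3=0 y4=1
  y1=0 y2=1 y3=1 y4=1
  y1=1 y2=1 y3=1 y4=1
Count: 4.

4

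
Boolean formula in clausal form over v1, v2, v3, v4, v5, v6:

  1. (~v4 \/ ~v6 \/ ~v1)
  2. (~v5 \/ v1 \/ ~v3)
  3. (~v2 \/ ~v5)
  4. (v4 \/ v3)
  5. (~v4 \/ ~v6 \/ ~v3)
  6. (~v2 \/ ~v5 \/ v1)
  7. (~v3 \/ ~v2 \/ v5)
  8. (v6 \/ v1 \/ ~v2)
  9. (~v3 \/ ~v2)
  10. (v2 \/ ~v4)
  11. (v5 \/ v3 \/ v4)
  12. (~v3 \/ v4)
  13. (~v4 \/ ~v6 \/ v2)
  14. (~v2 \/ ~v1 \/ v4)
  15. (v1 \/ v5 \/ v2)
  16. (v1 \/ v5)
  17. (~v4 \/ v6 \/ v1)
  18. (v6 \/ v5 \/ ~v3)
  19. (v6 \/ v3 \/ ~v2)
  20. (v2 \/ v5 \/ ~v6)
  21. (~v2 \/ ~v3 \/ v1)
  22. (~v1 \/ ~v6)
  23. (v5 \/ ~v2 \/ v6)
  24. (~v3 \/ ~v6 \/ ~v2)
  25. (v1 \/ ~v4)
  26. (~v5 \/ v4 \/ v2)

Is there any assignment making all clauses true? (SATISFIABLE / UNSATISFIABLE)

UNSATISFIABLE

v2 = True:
  propagation gives v5=False, v3=False, v4=True, v1=True; an empty clause results — contradiction.
v2 = False:
  propagation gives v4=False, v3=True; an empty clause results — contradiction.
Every branch closes, so no satisfying assignment exists.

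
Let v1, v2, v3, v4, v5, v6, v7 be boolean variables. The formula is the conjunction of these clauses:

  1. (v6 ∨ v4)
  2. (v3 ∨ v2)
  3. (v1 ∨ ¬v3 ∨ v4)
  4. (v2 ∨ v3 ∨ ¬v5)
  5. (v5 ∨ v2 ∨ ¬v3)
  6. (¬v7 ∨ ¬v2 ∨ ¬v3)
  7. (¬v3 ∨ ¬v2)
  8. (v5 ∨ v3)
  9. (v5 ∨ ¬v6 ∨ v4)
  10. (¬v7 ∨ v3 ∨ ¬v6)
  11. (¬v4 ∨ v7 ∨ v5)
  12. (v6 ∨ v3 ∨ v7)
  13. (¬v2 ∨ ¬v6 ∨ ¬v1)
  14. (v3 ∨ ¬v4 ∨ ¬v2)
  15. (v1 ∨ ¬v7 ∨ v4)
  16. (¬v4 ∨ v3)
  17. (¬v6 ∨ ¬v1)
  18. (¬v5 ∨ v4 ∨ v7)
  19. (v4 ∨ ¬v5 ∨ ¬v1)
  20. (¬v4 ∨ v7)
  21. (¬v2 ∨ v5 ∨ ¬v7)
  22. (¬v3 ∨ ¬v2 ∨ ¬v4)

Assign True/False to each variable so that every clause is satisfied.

v1 = False, v2 = False, v3 = True, v4 = True, v5 = True, v6 = True, v7 = True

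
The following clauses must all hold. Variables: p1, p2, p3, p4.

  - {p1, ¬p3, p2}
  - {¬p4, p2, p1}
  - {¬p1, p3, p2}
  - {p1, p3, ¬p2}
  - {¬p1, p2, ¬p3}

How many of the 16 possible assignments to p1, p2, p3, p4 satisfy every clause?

Satisfying assignments:
  p1=0 p2=0 p3=0 p4=0
  p1=0 p2=1 p3=1 p4=0
  p1=0 p2=1 p3=1 p4=1
  p1=1 p2=1 p3=0 p4=0
  p1=1 p2=1 p3=0 p4=1
  p1=1 p2=1 p3=1 p4=0
  p1=1 p2=1 p3=1 p4=1
That's 7 in total.

7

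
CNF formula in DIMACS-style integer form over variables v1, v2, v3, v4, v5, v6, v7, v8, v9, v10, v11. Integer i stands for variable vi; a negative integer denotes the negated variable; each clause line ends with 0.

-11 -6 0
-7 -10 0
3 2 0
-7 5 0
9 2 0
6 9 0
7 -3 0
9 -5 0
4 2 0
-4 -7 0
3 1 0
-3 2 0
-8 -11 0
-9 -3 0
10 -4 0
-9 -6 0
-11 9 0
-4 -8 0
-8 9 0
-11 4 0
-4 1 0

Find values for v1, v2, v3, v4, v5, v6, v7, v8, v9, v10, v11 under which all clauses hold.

v1=1, v2=1, v3=0, v4=0, v5=1, v6=0, v7=0, v8=1, v9=1, v10=1, v11=0

Check each clause:
  1. (¬v6 ∨ ¬v11) — ¬v6 is true.
  2. (¬v7 ∨ ¬v10) — ¬v7 is true.
  3. (v3 ∨ v2) — v2 is true.
  4. (v5 ∨ ¬v7) — ¬v7 is true.
  5. (v9 ∨ v2) — v9 is true.
  6. (v6 ∨ v9) — v9 is true.
  7. (v7 ∨ ¬v3) — ¬v3 is true.
  8. (¬v5 ∨ v9) — v9 is true.
  9. (v4 ∨ v2) — v2 is true.
  10. (¬v7 ∨ ¬v4) — ¬v7 is true.
  11. (v1 ∨ v3) — v1 is true.
  12. (v2 ∨ ¬v3) — v2 is true.
  13. (¬v11 ∨ ¬v8) — ¬v11 is true.
  14. (¬v3 ∨ ¬v9) — ¬v3 is true.
  15. (v10 ∨ ¬v4) — v10 is true.
  16. (¬v6 ∨ ¬v9) — ¬v6 is true.
  17. (¬v11 ∨ v9) — v9 is true.
  18. (¬v4 ∨ ¬v8) — ¬v4 is true.
  19. (v9 ∨ ¬v8) — v9 is true.
  20. (¬v11 ∨ v4) — ¬v11 is true.
  21. (¬v4 ∨ v1) — v1 is true.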